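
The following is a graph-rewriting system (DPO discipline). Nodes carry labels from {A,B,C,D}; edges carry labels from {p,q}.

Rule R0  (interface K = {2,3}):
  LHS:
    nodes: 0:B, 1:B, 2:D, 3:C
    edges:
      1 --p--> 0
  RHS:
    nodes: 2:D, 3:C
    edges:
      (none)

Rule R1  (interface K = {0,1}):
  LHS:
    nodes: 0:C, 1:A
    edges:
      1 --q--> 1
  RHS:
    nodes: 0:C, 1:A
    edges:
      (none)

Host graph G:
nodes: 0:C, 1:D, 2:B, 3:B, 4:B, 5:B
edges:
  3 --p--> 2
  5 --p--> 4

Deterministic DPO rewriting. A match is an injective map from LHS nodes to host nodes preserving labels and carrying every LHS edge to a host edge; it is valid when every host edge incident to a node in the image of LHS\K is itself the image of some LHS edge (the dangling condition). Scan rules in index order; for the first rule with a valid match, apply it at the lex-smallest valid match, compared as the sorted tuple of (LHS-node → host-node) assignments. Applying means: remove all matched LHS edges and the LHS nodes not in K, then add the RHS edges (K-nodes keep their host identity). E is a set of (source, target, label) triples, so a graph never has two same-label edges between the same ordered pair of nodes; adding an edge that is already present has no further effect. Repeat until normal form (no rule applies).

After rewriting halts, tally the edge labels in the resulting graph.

Answer: (no edges)

Derivation:
[0] host  ⇒  6 nodes, 2 edges  {3-p->2 5-p->4}
[1] R0 @ {0↦2, 1↦3, 2↦1, 3↦0}  ⇒  4 nodes, 1 edges  {5-p->4}
[2] R0 @ {0↦4, 1↦5, 2↦1, 3↦0}  ⇒  2 nodes, 0 edges  {∅}
final graph: no rule applies after step 2
NF edges: []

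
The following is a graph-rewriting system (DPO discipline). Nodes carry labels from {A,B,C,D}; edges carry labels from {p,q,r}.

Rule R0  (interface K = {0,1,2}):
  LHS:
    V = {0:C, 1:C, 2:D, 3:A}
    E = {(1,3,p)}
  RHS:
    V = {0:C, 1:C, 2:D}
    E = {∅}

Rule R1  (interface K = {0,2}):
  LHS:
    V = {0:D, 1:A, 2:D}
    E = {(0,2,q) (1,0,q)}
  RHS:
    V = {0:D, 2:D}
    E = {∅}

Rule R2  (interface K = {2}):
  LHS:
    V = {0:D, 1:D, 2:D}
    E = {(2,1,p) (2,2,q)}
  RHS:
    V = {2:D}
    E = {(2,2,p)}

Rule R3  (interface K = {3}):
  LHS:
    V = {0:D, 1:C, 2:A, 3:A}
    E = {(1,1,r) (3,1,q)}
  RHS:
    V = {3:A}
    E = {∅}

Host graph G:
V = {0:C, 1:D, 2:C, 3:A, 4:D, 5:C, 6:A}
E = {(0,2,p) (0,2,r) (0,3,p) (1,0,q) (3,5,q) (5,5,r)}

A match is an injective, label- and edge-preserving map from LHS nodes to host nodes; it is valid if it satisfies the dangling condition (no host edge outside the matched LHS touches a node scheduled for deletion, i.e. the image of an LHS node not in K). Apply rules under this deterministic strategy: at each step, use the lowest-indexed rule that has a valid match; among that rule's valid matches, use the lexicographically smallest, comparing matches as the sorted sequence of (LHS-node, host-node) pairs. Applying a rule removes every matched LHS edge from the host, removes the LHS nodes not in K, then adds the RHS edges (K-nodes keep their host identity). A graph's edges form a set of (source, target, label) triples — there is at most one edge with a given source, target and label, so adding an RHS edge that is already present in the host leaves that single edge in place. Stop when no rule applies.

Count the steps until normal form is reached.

Answer: 2

Rewrite trace:
initial: |V|=7 |E|=6  E = 0-p->2 0-r->2 0-p->3 1-q->0 3-q->5 5-r->5
step 1: apply R3 at {0↦4, 1↦5, 2↦6, 3↦3}  → |V|=4 |E|=4  E = 0-p->2 0-r->2 0-p->3 1-q->0
step 2: apply R0 at {0↦2, 1↦0, 2↦1, 3↦3}  → |V|=3 |E|=3  E = 0-p->2 0-r->2 1-q->0
halt: no rule applies after step 2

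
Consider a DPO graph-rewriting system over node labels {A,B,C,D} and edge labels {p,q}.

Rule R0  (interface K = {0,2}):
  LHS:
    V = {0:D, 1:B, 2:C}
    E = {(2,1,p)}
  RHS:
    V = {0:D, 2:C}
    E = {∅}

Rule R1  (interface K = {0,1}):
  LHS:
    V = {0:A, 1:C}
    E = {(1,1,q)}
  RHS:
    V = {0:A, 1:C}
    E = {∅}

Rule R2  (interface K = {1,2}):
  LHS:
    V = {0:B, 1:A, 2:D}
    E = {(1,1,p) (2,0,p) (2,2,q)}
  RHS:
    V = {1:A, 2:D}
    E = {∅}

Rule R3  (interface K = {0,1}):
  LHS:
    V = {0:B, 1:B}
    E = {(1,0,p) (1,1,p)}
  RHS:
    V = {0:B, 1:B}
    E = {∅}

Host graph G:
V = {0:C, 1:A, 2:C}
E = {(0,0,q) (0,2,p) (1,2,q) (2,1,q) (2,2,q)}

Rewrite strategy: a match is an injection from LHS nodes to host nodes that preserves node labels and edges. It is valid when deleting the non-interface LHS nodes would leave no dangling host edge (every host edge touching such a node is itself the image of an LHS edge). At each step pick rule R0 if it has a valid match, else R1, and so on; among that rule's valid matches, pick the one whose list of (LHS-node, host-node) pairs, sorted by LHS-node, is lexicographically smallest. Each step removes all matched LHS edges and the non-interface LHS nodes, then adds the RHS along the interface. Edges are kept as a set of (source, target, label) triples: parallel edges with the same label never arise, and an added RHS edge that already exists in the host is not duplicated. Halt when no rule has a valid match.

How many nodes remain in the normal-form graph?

Answer: 3

Rewrite trace:
[0] host  ⇒  3 nodes, 5 edges  {0-q->0 0-p->2 1-q->2 2-q->1 2-q->2}
[1] R1 @ {0↦1, 1↦0}  ⇒  3 nodes, 4 edges  {0-p->2 1-q->2 2-q->1 2-q->2}
[2] R1 @ {0↦1, 1↦2}  ⇒  3 nodes, 3 edges  {0-p->2 1-q->2 2-q->1}
final graph: no rule applies after step 2
NF nodes: {0:C, 1:A, 2:C}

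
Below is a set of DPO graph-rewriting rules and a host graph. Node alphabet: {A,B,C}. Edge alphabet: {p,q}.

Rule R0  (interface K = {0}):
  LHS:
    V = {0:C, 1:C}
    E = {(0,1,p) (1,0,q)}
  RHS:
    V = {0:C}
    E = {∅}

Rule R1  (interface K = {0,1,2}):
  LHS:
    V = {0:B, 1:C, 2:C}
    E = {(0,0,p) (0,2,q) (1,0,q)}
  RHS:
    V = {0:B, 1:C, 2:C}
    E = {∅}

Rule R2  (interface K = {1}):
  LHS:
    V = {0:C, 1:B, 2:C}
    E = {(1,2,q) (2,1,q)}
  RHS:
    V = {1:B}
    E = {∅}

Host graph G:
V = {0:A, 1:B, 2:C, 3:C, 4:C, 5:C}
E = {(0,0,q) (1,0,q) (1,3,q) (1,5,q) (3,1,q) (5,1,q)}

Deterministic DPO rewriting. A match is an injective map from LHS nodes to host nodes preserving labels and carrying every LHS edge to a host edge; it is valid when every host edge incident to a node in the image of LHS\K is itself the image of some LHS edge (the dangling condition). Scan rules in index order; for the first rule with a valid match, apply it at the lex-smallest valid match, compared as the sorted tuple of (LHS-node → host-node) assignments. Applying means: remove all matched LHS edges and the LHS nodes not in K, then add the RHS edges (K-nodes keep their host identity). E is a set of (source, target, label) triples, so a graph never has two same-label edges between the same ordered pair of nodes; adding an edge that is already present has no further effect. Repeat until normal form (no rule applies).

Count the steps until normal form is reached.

[0] host  ⇒  6 nodes, 6 edges  {0-q->0 1-q->0 1-q->3 1-q->5 3-q->1 5-q->1}
[1] R2 @ {0↦2, 1↦1, 2↦3}  ⇒  4 nodes, 4 edges  {0-q->0 1-q->0 1-q->5 5-q->1}
[2] R2 @ {0↦4, 1↦1, 2↦5}  ⇒  2 nodes, 2 edges  {0-q->0 1-q->0}
final graph: no rule applies after step 2

Answer: 2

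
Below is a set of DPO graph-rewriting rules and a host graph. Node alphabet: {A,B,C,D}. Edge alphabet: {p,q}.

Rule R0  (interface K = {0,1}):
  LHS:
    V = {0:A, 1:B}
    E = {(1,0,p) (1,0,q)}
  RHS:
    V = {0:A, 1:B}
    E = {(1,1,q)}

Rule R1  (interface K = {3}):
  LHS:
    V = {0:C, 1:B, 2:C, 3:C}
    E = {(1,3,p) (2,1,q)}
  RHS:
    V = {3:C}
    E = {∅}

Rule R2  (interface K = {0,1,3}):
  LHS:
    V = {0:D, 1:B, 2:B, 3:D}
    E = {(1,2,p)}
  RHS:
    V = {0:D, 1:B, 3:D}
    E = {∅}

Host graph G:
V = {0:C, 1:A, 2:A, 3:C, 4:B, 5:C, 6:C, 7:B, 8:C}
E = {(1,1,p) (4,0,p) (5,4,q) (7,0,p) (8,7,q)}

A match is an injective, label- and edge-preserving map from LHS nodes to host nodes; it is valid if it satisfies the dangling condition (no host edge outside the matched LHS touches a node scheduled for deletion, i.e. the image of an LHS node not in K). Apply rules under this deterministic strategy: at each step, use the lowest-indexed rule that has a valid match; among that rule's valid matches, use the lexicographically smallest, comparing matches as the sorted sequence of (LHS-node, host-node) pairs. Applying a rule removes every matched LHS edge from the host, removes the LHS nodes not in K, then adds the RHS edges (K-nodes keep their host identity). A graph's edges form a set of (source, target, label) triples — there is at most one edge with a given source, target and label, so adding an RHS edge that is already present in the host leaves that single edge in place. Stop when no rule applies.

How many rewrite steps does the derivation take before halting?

Answer: 2

Derivation:
[0] host  ⇒  9 nodes, 5 edges  {1-p->1 4-p->0 5-q->4 7-p->0 8-q->7}
[1] R1 @ {0↦3, 1↦4, 2↦5, 3↦0}  ⇒  6 nodes, 3 edges  {1-p->1 7-p->0 8-q->7}
[2] R1 @ {0↦6, 1↦7, 2↦8, 3↦0}  ⇒  3 nodes, 1 edges  {1-p->1}
halt: no rule applies after step 2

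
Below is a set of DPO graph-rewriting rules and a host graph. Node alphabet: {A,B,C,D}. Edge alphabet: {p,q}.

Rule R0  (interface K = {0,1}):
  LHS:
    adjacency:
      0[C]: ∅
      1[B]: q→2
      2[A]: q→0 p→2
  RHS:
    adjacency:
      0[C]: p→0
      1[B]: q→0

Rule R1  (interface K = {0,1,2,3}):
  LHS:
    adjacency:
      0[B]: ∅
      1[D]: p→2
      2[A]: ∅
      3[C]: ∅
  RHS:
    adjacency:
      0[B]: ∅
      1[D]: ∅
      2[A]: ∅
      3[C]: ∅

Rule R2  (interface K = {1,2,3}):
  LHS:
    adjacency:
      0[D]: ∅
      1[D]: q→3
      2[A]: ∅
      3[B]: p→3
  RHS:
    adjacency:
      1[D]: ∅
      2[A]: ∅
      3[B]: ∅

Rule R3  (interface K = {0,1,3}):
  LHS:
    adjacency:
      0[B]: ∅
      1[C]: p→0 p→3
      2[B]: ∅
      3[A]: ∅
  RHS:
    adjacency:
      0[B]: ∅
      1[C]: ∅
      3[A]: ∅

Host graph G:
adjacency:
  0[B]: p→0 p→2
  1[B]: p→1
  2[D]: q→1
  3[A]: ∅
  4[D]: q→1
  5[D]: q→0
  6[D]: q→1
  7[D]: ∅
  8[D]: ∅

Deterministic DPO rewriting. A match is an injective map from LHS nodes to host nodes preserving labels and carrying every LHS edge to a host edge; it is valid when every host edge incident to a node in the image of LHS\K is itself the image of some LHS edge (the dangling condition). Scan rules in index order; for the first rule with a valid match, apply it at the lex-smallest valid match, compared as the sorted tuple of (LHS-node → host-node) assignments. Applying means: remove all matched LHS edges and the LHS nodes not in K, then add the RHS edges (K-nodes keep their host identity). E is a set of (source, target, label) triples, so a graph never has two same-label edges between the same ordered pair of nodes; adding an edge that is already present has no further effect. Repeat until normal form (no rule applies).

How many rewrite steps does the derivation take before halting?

Answer: 2

Steps:
[0] host  ⇒  9 nodes, 7 edges  {0-p->0 0-p->2 1-p->1 2-q->1 4-q->1 5-q->0 6-q->1}
[1] R2 @ {0↦7, 1↦2, 2↦3, 3↦1}  ⇒  8 nodes, 5 edges  {0-p->0 0-p->2 4-q->1 5-q->0 6-q->1}
[2] R2 @ {0↦8, 1↦5, 2↦3, 3↦0}  ⇒  7 nodes, 3 edges  {0-p->2 4-q->1 6-q->1}
final graph: no rule applies after step 2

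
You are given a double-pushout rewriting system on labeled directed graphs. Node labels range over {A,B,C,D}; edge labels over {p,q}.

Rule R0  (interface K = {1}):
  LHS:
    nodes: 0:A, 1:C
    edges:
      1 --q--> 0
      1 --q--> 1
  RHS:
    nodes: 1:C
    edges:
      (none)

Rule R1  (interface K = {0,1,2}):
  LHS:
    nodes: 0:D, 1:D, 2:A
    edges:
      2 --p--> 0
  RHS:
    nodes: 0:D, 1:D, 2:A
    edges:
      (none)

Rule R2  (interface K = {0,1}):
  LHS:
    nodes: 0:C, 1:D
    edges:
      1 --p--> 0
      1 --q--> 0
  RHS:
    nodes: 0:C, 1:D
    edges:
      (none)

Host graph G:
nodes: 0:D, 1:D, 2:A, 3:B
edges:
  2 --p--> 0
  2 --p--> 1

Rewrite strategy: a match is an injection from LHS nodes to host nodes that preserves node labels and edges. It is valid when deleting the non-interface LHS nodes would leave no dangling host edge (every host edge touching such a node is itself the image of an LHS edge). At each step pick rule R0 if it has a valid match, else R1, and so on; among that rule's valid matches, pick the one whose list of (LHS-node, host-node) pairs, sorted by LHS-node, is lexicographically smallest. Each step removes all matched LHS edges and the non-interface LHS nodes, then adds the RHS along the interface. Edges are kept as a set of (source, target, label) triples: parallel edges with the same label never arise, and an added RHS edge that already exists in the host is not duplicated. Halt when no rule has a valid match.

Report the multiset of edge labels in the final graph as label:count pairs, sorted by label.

start.  V:4 E:2  edges: 2-p->0 2-p->1
1. fire R1 via {0↦0, 1↦1, 2↦2}  →  V:4 E:1  edges: 2-p->1
2. fire R1 via {0↦1, 1↦0, 2↦2}  →  V:4 E:0  edges: ∅
final graph: no rule applies after step 2
NF edges: []

Answer: (no edges)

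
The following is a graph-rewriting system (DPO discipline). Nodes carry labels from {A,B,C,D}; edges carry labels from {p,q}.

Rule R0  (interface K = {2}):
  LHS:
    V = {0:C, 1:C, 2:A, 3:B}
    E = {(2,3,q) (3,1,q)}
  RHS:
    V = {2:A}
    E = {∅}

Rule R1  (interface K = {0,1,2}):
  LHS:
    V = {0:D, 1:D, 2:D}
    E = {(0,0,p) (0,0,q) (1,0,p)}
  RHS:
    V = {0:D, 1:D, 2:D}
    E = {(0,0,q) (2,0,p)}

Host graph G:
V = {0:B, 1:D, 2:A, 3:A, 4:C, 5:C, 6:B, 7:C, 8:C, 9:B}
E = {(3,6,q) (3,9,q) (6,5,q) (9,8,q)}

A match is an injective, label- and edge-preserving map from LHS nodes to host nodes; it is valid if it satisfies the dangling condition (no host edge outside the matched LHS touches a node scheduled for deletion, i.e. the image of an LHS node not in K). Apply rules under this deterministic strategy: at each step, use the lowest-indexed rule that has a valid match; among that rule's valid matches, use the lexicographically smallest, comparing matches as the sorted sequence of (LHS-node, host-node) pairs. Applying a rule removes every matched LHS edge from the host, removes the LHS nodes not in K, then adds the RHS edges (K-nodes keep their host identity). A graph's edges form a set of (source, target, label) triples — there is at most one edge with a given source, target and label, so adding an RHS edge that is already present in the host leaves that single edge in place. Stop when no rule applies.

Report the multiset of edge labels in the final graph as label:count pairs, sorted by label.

[0] host  ⇒  10 nodes, 4 edges  {3-q->6 3-q->9 6-q->5 9-q->8}
[1] R0 @ {0↦4, 1↦5, 2↦3, 3↦6}  ⇒  7 nodes, 2 edges  {3-q->9 9-q->8}
[2] R0 @ {0↦7, 1↦8, 2↦3, 3↦9}  ⇒  4 nodes, 0 edges  {∅}
halt: no rule applies after step 2
NF edges: []

Answer: (no edges)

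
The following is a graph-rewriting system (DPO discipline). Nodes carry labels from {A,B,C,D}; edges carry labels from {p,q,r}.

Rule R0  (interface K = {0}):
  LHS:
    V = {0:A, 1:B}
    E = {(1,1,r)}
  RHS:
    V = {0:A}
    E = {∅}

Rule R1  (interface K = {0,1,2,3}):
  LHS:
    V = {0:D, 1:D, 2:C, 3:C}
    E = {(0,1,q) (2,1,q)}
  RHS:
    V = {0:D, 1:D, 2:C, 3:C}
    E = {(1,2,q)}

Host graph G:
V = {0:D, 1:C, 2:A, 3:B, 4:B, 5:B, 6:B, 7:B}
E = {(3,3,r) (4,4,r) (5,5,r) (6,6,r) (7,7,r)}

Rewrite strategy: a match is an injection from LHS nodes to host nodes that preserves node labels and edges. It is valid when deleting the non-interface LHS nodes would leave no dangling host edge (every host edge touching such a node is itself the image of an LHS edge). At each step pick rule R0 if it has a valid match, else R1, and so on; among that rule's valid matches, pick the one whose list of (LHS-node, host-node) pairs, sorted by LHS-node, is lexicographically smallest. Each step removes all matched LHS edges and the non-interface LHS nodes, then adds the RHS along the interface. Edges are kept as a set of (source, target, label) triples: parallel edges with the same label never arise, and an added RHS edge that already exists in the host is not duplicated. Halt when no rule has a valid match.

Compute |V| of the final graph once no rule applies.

Answer: 3

Rewrite trace:
start.  V:8 E:5  edges: 3-r->3 4-r->4 5-r->5 6-r->6 7-r->7
1. fire R0 via {0↦2, 1↦3}  →  V:7 E:4  edges: 4-r->4 5-r->5 6-r->6 7-r->7
2. fire R0 via {0↦2, 1↦4}  →  V:6 E:3  edges: 5-r->5 6-r->6 7-r->7
3. fire R0 via {0↦2, 1↦5}  →  V:5 E:2  edges: 6-r->6 7-r->7
4. fire R0 via {0↦2, 1↦6}  →  V:4 E:1  edges: 7-r->7
5. fire R0 via {0↦2, 1↦7}  →  V:3 E:0  edges: ∅
final graph: no rule applies after step 5
NF nodes: {0:D, 1:C, 2:A}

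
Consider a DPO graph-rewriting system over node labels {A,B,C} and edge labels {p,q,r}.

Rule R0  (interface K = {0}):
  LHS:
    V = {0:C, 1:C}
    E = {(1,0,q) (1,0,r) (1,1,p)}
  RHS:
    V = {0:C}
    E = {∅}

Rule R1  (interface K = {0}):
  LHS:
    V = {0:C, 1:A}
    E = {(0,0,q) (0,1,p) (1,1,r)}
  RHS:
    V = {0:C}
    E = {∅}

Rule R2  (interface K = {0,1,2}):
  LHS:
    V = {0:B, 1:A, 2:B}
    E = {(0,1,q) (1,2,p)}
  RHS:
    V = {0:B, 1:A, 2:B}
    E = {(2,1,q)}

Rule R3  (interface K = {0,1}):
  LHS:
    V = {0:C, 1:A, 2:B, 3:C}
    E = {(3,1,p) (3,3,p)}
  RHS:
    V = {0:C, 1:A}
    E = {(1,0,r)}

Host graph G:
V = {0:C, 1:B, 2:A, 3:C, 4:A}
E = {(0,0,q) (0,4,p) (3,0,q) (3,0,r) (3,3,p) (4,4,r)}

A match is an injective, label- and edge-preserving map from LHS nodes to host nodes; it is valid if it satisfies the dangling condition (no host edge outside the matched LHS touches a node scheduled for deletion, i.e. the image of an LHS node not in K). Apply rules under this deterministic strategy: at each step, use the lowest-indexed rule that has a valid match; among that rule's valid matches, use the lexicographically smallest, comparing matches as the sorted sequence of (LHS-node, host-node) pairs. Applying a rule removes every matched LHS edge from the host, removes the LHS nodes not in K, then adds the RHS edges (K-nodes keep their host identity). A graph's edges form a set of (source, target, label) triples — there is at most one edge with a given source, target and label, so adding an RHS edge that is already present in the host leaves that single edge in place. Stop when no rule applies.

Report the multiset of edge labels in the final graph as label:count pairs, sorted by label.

start.  V:5 E:6  edges: 0-q->0 0-p->4 3-q->0 3-r->0 3-p->3 4-r->4
1. fire R0 via {0↦0, 1↦3}  →  V:4 E:3  edges: 0-q->0 0-p->4 4-r->4
2. fire R1 via {0↦0, 1↦4}  →  V:3 E:0  edges: ∅
normal form: no rule applies after step 2
NF edges: []

Answer: (no edges)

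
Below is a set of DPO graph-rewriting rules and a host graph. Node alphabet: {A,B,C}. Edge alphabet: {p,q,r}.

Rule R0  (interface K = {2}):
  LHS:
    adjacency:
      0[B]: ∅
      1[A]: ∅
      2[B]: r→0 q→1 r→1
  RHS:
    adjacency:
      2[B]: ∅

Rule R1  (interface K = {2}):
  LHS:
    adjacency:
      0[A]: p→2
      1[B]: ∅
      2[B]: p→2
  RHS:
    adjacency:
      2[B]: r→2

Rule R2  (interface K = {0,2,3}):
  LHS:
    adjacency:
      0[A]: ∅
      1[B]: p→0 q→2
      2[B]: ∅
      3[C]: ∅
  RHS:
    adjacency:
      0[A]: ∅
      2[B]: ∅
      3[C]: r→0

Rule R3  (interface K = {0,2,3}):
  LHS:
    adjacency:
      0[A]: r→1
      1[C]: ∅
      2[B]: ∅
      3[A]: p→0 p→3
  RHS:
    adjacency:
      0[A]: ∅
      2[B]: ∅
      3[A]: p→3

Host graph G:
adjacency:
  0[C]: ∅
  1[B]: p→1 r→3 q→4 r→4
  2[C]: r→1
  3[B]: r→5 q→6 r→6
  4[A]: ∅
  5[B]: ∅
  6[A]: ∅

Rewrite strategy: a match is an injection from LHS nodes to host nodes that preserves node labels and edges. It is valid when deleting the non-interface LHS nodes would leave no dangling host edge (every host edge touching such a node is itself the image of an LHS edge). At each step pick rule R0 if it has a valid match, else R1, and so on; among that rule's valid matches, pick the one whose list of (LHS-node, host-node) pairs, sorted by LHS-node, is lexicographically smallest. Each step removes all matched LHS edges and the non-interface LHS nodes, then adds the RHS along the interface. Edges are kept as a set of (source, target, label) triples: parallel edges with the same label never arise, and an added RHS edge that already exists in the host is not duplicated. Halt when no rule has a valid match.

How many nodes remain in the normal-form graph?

start.  V:7 E:8  edges: 1-p->1 1-r->3 1-q->4 1-r->4 2-r->1 3-r->5 3-q->6 3-r->6
1. fire R0 via {0↦5, 1↦6, 2↦3}  →  V:5 E:5  edges: 1-p->1 1-r->3 1-q->4 1-r->4 2-r->1
2. fire R0 via {0↦3, 1↦4, 2↦1}  →  V:3 E:2  edges: 1-p->1 2-r->1
normal form: no rule applies after step 2
NF nodes: {0:C, 1:B, 2:C}

Answer: 3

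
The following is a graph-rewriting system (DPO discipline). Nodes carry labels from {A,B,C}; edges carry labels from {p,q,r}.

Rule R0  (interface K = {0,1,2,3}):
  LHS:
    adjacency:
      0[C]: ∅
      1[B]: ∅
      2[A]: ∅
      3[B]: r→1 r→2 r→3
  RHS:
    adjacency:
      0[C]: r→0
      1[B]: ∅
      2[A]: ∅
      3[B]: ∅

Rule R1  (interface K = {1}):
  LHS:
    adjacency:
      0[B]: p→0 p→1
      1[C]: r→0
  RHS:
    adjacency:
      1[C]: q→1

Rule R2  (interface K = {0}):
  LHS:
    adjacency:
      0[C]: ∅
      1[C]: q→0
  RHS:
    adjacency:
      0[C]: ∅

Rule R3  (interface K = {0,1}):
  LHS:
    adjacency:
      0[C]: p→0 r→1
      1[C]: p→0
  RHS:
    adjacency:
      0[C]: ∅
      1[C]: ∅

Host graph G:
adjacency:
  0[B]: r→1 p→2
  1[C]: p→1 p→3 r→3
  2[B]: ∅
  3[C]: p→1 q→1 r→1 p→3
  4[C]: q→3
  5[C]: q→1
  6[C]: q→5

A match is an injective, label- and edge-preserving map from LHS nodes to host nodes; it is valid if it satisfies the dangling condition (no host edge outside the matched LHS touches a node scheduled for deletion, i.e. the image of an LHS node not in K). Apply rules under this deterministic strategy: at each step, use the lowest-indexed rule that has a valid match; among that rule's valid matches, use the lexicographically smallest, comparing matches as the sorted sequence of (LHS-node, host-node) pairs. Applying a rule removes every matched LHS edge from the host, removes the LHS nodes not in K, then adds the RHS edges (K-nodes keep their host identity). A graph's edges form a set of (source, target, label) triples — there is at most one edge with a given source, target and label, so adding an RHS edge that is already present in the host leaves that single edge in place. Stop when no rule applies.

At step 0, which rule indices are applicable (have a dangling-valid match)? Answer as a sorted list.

R0: no valid match — LHS pattern not found
R1: no valid match — LHS pattern not found
R2: 2 valid matches — {0↦3, 1↦4}, {0↦5, 1↦6}
R3: 2 valid matches — {0↦1, 1↦3}, {0↦3, 1↦1}

Answer: [R2,R3]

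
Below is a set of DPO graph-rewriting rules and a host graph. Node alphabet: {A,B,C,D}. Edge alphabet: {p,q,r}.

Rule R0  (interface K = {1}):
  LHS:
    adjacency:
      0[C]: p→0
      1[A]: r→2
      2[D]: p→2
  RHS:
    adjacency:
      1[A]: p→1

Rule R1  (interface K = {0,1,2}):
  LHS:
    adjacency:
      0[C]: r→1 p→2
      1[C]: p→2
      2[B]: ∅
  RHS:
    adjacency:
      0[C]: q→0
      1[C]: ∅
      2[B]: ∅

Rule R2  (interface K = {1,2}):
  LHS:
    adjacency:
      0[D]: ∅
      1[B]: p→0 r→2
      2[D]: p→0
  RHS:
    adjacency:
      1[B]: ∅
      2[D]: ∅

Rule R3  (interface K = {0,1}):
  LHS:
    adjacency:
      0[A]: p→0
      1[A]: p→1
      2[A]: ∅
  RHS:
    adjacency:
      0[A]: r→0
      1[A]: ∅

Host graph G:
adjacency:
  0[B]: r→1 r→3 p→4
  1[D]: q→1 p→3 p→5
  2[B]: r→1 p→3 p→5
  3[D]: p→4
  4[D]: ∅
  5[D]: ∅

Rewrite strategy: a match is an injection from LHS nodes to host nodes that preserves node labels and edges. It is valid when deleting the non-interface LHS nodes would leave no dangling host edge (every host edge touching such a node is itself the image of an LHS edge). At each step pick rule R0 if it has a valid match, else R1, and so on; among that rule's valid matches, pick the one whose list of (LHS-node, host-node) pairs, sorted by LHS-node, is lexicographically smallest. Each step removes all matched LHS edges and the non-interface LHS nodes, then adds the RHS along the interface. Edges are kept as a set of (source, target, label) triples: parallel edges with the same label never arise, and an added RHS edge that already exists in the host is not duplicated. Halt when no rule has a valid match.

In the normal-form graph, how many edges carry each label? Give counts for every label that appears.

Answer: p:2 q:1 r:1

Rewrite trace:
initial: |V|=6 |E|=10  E = 0-r->1 0-r->3 0-p->4 1-q->1 1-p->3 1-p->5 2-r->1 2-p->3 2-p->5 3-p->4
step 1: apply R2 at {0↦4, 1↦0, 2↦3}  → |V|=5 |E|=7  E = 0-r->1 1-q->1 1-p->3 1-p->5 2-r->1 2-p->3 2-p->5
step 2: apply R2 at {0↦3, 1↦2, 2↦1}  → |V|=4 |E|=4  E = 0-r->1 1-q->1 1-p->5 2-p->5
normal form: no rule applies after step 2
NF edges: [(0, 1, 'r'), (1, 1, 'q'), (1, 5, 'p'), (2, 5, 'p')]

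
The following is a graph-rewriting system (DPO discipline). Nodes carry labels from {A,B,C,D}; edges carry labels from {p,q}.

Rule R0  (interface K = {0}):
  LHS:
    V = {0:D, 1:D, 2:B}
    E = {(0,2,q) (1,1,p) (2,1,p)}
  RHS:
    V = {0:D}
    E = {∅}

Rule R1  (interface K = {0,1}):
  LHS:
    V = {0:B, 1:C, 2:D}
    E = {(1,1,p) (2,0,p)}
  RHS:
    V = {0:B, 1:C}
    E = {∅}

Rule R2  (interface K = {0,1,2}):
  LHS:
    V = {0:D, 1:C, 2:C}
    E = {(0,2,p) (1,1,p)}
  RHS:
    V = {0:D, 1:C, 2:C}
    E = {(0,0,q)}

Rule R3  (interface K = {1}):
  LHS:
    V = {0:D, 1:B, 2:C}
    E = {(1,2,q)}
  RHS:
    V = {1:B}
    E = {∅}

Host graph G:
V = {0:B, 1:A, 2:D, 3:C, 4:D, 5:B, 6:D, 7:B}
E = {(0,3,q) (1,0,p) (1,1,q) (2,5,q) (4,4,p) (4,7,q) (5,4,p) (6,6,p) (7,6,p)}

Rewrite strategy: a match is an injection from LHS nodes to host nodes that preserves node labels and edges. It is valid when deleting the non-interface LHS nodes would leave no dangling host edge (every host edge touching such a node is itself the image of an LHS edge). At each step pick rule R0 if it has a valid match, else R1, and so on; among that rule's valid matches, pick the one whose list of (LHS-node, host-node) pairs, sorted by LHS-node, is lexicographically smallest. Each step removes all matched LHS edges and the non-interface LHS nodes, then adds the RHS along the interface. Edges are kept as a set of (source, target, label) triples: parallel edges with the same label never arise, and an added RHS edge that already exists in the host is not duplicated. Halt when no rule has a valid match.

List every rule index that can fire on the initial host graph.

R0: 1 valid match — {0↦4, 1↦6, 2↦7}
R1: no valid match — LHS pattern not found
R2: no valid match — LHS pattern not found
R3: no valid match — 3 raw matches, all fail dangling condition

Answer: [R0]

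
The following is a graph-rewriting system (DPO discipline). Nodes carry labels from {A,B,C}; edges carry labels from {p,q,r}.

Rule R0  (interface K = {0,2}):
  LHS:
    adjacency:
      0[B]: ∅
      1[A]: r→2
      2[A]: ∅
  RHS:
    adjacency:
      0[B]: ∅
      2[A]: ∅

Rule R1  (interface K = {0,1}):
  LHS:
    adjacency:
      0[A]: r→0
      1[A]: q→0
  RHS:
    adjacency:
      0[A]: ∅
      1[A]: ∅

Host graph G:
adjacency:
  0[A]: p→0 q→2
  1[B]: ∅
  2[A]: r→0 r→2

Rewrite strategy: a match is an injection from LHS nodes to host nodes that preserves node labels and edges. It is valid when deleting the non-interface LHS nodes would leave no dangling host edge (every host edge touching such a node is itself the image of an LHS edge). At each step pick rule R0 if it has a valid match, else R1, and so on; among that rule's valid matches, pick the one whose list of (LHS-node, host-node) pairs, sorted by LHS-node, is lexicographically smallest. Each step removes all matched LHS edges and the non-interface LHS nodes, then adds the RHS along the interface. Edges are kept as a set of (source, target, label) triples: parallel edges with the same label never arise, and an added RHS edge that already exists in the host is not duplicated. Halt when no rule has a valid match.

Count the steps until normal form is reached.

Answer: 2

Rewrite trace:
[0] host  ⇒  3 nodes, 4 edges  {0-p->0 0-q->2 2-r->0 2-r->2}
[1] R1 @ {0↦2, 1↦0}  ⇒  3 nodes, 2 edges  {0-p->0 2-r->0}
[2] R0 @ {0↦1, 1↦2, 2↦0}  ⇒  2 nodes, 1 edges  {0-p->0}
final graph: no rule applies after step 2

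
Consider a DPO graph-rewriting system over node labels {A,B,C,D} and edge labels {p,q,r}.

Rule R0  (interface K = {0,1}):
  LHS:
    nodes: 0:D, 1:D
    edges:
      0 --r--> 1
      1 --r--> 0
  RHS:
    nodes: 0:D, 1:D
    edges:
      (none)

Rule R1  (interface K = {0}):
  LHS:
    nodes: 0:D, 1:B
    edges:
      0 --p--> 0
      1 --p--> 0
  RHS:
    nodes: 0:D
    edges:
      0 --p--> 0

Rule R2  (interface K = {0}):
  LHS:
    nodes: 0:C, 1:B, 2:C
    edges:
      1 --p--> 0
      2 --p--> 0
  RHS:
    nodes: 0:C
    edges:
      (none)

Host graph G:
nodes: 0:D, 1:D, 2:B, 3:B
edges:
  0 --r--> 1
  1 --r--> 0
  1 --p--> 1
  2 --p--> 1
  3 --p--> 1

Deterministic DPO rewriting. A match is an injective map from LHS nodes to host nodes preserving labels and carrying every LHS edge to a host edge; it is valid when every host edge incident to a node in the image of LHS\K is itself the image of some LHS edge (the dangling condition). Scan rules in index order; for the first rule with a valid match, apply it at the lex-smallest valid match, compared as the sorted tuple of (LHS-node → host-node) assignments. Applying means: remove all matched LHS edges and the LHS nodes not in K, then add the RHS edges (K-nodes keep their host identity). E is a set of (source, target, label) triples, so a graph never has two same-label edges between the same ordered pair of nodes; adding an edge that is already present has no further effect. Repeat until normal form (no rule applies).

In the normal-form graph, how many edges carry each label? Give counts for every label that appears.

Answer: p:1

Rewrite trace:
[0] host  ⇒  4 nodes, 5 edges  {0-r->1 1-r->0 1-p->1 2-p->1 3-p->1}
[1] R0 @ {0↦0, 1↦1}  ⇒  4 nodes, 3 edges  {1-p->1 2-p->1 3-p->1}
[2] R1 @ {0↦1, 1↦2}  ⇒  3 nodes, 2 edges  {1-p->1 3-p->1}
[3] R1 @ {0↦1, 1↦3}  ⇒  2 nodes, 1 edges  {1-p->1}
final graph: no rule applies after step 3
NF edges: [(1, 1, 'p')]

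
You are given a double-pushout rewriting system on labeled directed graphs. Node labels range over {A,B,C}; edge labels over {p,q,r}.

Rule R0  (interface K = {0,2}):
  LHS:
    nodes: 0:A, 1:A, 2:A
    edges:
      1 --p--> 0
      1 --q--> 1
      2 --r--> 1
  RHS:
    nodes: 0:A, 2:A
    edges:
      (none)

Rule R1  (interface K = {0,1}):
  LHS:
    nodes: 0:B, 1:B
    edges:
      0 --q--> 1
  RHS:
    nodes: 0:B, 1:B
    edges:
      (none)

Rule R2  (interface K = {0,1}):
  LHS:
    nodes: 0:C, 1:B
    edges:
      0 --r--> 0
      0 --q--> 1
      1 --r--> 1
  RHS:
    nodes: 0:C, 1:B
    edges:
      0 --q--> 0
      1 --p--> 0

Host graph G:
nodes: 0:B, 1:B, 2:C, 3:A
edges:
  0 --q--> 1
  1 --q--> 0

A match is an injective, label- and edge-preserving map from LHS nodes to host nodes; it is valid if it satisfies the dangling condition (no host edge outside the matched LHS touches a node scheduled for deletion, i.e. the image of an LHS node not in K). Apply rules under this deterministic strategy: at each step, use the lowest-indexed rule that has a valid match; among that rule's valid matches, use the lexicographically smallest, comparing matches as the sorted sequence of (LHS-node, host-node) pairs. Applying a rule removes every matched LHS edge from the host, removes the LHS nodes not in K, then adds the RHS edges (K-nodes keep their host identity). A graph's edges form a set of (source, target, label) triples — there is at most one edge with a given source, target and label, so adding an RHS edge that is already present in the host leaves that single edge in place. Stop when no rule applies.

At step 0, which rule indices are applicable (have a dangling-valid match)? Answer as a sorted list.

R0: no valid match — LHS pattern not found
R1: 2 valid matches — {0↦0, 1↦1}, {0↦1, 1↦0}
R2: no valid match — LHS pattern not found

Answer: [R1]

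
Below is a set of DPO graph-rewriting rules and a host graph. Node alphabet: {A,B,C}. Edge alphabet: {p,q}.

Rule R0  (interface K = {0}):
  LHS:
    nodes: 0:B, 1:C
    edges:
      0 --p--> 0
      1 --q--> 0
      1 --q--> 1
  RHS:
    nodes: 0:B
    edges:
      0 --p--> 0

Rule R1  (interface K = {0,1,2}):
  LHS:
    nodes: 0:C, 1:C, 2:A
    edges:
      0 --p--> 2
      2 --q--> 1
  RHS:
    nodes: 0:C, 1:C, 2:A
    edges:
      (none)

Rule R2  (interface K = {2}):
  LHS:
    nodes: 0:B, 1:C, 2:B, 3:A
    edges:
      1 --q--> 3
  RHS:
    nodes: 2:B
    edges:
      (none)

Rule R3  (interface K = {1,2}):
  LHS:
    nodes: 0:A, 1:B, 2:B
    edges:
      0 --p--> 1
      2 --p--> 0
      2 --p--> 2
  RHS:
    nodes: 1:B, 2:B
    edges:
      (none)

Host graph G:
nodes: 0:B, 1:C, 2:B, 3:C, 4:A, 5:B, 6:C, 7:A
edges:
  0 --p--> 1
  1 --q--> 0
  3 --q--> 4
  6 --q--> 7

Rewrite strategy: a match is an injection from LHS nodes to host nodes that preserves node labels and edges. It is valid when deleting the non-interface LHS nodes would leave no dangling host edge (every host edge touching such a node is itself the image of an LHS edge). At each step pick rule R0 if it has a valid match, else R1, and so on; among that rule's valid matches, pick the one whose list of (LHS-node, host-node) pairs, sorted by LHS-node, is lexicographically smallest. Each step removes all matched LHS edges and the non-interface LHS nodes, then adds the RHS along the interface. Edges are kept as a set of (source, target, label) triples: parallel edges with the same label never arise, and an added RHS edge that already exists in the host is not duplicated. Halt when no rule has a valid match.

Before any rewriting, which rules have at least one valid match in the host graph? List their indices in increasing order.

R0: no valid match — LHS pattern not found
R1: no valid match — LHS pattern not found
R2: 8 valid matches — {0↦2, 1↦3, 2↦0, 3↦4}, {0↦2, 1↦3, 2↦5, 3↦4}, {0↦2, 1↦6, 2↦0, 3↦7} (+5 more)
R3: no valid match — LHS pattern not found

Answer: [R2]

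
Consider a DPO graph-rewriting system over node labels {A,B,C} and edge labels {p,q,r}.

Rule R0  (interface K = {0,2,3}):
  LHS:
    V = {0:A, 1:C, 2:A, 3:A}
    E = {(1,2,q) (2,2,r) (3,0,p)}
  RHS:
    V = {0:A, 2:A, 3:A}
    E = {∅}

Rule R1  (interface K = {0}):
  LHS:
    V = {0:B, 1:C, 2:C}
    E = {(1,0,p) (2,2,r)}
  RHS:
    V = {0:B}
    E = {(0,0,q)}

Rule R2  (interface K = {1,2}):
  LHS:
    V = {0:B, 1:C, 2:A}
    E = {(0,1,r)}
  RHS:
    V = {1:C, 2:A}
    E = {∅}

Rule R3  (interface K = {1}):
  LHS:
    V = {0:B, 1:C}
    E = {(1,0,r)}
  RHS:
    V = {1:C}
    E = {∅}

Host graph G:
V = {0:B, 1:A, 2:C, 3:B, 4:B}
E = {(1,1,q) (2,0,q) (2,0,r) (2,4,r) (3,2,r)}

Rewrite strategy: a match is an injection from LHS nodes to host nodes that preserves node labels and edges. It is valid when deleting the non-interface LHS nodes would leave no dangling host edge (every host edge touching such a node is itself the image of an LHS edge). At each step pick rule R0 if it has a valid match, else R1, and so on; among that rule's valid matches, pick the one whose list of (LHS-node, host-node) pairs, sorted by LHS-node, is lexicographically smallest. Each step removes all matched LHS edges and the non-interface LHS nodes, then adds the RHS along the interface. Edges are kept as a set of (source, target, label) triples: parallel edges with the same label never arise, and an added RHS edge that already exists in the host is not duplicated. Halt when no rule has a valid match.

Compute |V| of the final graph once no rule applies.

Answer: 3

Rewrite trace:
initial: |V|=5 |E|=5  E = 1-q->1 2-q->0 2-r->0 2-r->4 3-r->2
step 1: apply R2 at {0↦3, 1↦2, 2↦1}  → |V|=4 |E|=4  E = 1-q->1 2-q->0 2-r->0 2-r->4
step 2: apply R3 at {0↦4, 1↦2}  → |V|=3 |E|=3  E = 1-q->1 2-q->0 2-r->0
normal form: no rule applies after step 2
NF nodes: {0:B, 1:A, 2:C}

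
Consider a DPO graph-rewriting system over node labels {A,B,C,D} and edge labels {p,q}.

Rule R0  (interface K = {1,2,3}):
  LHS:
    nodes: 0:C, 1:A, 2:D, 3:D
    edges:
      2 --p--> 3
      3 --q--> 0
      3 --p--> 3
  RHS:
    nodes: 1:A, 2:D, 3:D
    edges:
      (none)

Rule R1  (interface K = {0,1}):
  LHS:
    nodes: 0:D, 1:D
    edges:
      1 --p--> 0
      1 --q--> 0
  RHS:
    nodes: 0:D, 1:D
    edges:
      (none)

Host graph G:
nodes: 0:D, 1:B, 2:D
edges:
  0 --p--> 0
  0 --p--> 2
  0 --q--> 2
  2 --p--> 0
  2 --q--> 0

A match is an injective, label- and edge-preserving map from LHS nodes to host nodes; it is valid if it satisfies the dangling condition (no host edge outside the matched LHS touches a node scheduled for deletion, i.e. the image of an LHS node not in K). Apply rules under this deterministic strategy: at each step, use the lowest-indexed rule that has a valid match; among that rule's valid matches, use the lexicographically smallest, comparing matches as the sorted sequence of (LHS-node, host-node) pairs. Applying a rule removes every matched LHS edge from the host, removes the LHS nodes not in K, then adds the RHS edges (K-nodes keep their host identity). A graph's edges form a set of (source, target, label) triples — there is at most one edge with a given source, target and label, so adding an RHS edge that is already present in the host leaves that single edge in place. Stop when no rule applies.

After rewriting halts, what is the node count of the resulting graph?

start.  V:3 E:5  edges: 0-p->0 0-p->2 0-q->2 2-p->0 2-q->0
1. fire R1 via {0↦0, 1↦2}  →  V:3 E:3  edges: 0-p->0 0-p->2 0-q->2
2. fire R1 via {0↦2, 1↦0}  →  V:3 E:1  edges: 0-p->0
normal form: no rule applies after step 2
NF nodes: {0:D, 1:B, 2:D}

Answer: 3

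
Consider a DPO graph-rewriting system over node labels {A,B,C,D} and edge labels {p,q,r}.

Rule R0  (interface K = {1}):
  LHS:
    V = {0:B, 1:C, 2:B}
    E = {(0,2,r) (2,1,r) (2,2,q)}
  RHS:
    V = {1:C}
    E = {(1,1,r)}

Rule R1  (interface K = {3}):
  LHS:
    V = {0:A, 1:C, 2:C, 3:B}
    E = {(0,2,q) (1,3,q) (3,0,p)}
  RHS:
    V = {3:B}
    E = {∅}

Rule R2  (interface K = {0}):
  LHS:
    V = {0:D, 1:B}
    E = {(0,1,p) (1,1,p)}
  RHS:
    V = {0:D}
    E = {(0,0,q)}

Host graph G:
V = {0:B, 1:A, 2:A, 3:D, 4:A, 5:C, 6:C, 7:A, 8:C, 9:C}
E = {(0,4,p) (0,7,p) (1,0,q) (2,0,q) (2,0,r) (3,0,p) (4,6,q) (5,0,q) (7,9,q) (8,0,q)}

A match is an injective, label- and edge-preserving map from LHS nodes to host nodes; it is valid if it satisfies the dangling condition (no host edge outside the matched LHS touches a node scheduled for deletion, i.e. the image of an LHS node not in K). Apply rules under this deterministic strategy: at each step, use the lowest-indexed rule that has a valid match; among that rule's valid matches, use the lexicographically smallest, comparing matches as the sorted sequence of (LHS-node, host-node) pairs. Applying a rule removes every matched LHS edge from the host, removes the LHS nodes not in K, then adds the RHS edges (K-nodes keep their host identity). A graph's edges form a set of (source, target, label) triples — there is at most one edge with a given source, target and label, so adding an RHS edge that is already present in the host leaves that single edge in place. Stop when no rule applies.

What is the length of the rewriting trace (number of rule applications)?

Answer: 2

Derivation:
start.  V:10 E:10  edges: 0-p->4 0-p->7 1-q->0 2-q->0 2-r->0 3-p->0 4-q->6 5-q->0 7-q->9 8-q->0
1. fire R1 via {0↦4, 1↦5, 2↦6, 3↦0}  →  V:7 E:7  edges: 0-p->7 1-q->0 2-q->0 2-r->0 3-p->0 7-q->9 8-q->0
2. fire R1 via {0↦7, 1↦8, 2↦9, 3↦0}  →  V:4 E:4  edges: 1-q->0 2-q->0 2-r->0 3-p->0
normal form: no rule applies after step 2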